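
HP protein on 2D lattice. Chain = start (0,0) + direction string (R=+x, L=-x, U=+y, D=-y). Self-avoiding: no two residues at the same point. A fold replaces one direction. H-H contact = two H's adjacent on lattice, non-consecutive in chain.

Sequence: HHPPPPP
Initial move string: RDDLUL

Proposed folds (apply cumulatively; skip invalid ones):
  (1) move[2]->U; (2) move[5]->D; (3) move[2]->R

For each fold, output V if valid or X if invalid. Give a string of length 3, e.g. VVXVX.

Answer: XXX

Derivation:
Initial: RDDLUL -> [(0, 0), (1, 0), (1, -1), (1, -2), (0, -2), (0, -1), (-1, -1)]
Fold 1: move[2]->U => RDULUL INVALID (collision), skipped
Fold 2: move[5]->D => RDDLUD INVALID (collision), skipped
Fold 3: move[2]->R => RDRLUL INVALID (collision), skipped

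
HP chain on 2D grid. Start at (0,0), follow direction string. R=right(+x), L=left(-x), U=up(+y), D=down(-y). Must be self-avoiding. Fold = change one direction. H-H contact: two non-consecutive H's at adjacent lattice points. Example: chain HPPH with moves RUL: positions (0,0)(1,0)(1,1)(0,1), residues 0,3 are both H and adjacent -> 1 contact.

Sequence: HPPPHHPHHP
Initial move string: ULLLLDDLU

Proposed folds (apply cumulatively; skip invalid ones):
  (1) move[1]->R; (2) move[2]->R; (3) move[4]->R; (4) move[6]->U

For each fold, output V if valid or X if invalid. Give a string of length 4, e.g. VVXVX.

Answer: XXXX

Derivation:
Initial: ULLLLDDLU -> [(0, 0), (0, 1), (-1, 1), (-2, 1), (-3, 1), (-4, 1), (-4, 0), (-4, -1), (-5, -1), (-5, 0)]
Fold 1: move[1]->R => URLLLDDLU INVALID (collision), skipped
Fold 2: move[2]->R => ULRLLDDLU INVALID (collision), skipped
Fold 3: move[4]->R => ULLLRDDLU INVALID (collision), skipped
Fold 4: move[6]->U => ULLLLDULU INVALID (collision), skipped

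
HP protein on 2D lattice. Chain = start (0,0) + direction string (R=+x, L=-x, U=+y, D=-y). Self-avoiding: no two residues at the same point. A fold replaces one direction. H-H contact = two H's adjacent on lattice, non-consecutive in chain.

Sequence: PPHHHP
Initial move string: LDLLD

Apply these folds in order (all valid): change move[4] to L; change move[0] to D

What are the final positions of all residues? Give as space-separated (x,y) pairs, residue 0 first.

Initial moves: LDLLD
Fold: move[4]->L => LDLLL (positions: [(0, 0), (-1, 0), (-1, -1), (-2, -1), (-3, -1), (-4, -1)])
Fold: move[0]->D => DDLLL (positions: [(0, 0), (0, -1), (0, -2), (-1, -2), (-2, -2), (-3, -2)])

Answer: (0,0) (0,-1) (0,-2) (-1,-2) (-2,-2) (-3,-2)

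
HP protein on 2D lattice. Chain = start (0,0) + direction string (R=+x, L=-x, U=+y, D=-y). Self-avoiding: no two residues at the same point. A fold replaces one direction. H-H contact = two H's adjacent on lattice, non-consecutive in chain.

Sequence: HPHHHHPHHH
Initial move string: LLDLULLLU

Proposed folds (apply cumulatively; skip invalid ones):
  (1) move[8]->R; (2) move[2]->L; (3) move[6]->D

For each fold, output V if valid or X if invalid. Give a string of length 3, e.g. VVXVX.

Answer: XVV

Derivation:
Initial: LLDLULLLU -> [(0, 0), (-1, 0), (-2, 0), (-2, -1), (-3, -1), (-3, 0), (-4, 0), (-5, 0), (-6, 0), (-6, 1)]
Fold 1: move[8]->R => LLDLULLLR INVALID (collision), skipped
Fold 2: move[2]->L => LLLLULLLU VALID
Fold 3: move[6]->D => LLLLULDLU VALID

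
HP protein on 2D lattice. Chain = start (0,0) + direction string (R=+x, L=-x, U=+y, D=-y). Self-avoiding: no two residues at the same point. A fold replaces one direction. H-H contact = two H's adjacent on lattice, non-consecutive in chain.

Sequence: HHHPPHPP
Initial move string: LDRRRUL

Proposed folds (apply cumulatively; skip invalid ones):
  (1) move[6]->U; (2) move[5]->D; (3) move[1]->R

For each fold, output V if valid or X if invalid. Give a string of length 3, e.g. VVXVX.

Answer: VXX

Derivation:
Initial: LDRRRUL -> [(0, 0), (-1, 0), (-1, -1), (0, -1), (1, -1), (2, -1), (2, 0), (1, 0)]
Fold 1: move[6]->U => LDRRRUU VALID
Fold 2: move[5]->D => LDRRRDU INVALID (collision), skipped
Fold 3: move[1]->R => LRRRRUU INVALID (collision), skipped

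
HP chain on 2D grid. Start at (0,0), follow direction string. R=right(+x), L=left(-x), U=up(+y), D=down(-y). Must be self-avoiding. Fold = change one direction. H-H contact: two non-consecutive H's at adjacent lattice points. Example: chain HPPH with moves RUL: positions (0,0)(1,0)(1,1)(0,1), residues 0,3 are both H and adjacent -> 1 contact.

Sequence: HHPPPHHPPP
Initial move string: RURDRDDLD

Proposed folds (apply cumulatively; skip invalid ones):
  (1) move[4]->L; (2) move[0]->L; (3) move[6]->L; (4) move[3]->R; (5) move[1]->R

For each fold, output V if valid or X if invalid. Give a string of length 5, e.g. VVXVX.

Initial: RURDRDDLD -> [(0, 0), (1, 0), (1, 1), (2, 1), (2, 0), (3, 0), (3, -1), (3, -2), (2, -2), (2, -3)]
Fold 1: move[4]->L => RURDLDDLD INVALID (collision), skipped
Fold 2: move[0]->L => LURDRDDLD INVALID (collision), skipped
Fold 3: move[6]->L => RURDRDLLD VALID
Fold 4: move[3]->R => RURRRDLLD VALID
Fold 5: move[1]->R => RRRRRDLLD VALID

Answer: XXVVV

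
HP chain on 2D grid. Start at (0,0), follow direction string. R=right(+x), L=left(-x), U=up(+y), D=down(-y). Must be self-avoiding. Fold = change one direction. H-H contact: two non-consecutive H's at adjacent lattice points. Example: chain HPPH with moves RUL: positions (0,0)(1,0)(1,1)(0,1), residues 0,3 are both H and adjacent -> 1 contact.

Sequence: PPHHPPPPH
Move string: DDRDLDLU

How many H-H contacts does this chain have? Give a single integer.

Answer: 0

Derivation:
Positions: [(0, 0), (0, -1), (0, -2), (1, -2), (1, -3), (0, -3), (0, -4), (-1, -4), (-1, -3)]
No H-H contacts found.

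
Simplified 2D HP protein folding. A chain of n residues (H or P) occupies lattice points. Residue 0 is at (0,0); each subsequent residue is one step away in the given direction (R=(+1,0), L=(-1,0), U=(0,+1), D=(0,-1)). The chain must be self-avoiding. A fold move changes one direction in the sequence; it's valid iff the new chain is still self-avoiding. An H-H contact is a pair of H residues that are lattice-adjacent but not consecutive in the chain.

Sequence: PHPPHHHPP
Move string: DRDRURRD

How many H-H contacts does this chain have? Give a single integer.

Answer: 0

Derivation:
Positions: [(0, 0), (0, -1), (1, -1), (1, -2), (2, -2), (2, -1), (3, -1), (4, -1), (4, -2)]
No H-H contacts found.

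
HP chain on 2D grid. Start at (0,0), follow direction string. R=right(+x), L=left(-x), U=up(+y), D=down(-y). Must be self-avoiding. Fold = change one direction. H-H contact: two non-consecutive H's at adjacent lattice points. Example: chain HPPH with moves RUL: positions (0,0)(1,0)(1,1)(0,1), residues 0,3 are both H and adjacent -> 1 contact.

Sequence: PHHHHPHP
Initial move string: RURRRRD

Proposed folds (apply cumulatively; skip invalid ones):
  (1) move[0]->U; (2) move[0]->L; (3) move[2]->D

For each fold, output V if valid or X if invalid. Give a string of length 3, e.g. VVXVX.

Answer: VVX

Derivation:
Initial: RURRRRD -> [(0, 0), (1, 0), (1, 1), (2, 1), (3, 1), (4, 1), (5, 1), (5, 0)]
Fold 1: move[0]->U => UURRRRD VALID
Fold 2: move[0]->L => LURRRRD VALID
Fold 3: move[2]->D => LUDRRRD INVALID (collision), skipped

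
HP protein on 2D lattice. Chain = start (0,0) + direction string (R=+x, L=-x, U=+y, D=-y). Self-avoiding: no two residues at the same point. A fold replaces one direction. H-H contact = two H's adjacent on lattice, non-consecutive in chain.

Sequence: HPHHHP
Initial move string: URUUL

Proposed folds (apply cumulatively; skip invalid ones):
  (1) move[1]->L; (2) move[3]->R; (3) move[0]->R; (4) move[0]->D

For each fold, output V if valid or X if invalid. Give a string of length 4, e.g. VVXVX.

Answer: VXXV

Derivation:
Initial: URUUL -> [(0, 0), (0, 1), (1, 1), (1, 2), (1, 3), (0, 3)]
Fold 1: move[1]->L => ULUUL VALID
Fold 2: move[3]->R => ULURL INVALID (collision), skipped
Fold 3: move[0]->R => RLUUL INVALID (collision), skipped
Fold 4: move[0]->D => DLUUL VALID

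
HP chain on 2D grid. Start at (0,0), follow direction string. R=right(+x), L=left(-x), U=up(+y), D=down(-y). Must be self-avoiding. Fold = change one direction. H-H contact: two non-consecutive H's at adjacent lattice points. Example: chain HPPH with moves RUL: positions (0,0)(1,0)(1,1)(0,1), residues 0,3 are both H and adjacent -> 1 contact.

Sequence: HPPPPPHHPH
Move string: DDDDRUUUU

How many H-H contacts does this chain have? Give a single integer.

Positions: [(0, 0), (0, -1), (0, -2), (0, -3), (0, -4), (1, -4), (1, -3), (1, -2), (1, -1), (1, 0)]
H-H contact: residue 0 @(0,0) - residue 9 @(1, 0)

Answer: 1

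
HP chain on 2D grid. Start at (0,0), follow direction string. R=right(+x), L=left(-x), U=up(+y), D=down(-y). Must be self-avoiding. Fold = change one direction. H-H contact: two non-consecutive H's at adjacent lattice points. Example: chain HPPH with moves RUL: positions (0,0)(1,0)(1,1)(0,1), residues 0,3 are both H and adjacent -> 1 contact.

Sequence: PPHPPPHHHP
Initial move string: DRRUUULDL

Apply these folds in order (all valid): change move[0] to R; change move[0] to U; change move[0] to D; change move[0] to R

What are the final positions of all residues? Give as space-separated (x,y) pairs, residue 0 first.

Initial moves: DRRUUULDL
Fold: move[0]->R => RRRUUULDL (positions: [(0, 0), (1, 0), (2, 0), (3, 0), (3, 1), (3, 2), (3, 3), (2, 3), (2, 2), (1, 2)])
Fold: move[0]->U => URRUUULDL (positions: [(0, 0), (0, 1), (1, 1), (2, 1), (2, 2), (2, 3), (2, 4), (1, 4), (1, 3), (0, 3)])
Fold: move[0]->D => DRRUUULDL (positions: [(0, 0), (0, -1), (1, -1), (2, -1), (2, 0), (2, 1), (2, 2), (1, 2), (1, 1), (0, 1)])
Fold: move[0]->R => RRRUUULDL (positions: [(0, 0), (1, 0), (2, 0), (3, 0), (3, 1), (3, 2), (3, 3), (2, 3), (2, 2), (1, 2)])

Answer: (0,0) (1,0) (2,0) (3,0) (3,1) (3,2) (3,3) (2,3) (2,2) (1,2)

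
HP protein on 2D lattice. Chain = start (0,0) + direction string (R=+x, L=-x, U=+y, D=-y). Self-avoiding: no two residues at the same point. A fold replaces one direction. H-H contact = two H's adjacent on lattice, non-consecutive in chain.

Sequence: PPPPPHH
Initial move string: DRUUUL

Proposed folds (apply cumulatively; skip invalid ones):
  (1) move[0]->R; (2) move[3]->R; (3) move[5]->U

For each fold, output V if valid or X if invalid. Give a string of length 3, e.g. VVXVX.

Initial: DRUUUL -> [(0, 0), (0, -1), (1, -1), (1, 0), (1, 1), (1, 2), (0, 2)]
Fold 1: move[0]->R => RRUUUL VALID
Fold 2: move[3]->R => RRURUL VALID
Fold 3: move[5]->U => RRURUU VALID

Answer: VVV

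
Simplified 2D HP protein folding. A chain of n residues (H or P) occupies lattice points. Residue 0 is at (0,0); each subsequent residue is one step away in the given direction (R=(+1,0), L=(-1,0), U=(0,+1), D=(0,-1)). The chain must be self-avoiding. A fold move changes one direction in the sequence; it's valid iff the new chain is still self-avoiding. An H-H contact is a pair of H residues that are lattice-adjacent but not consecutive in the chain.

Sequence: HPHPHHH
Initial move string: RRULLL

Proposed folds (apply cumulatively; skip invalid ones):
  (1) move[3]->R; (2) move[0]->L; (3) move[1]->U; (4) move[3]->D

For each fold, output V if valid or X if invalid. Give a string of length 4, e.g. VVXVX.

Initial: RRULLL -> [(0, 0), (1, 0), (2, 0), (2, 1), (1, 1), (0, 1), (-1, 1)]
Fold 1: move[3]->R => RRURLL INVALID (collision), skipped
Fold 2: move[0]->L => LRULLL INVALID (collision), skipped
Fold 3: move[1]->U => RUULLL VALID
Fold 4: move[3]->D => RUUDLL INVALID (collision), skipped

Answer: XXVX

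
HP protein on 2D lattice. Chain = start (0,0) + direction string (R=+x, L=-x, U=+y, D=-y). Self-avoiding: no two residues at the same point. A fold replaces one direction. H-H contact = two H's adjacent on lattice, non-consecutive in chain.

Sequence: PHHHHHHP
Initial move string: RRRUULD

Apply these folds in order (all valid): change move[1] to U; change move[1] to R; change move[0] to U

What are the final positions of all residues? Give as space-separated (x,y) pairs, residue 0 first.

Answer: (0,0) (0,1) (1,1) (2,1) (2,2) (2,3) (1,3) (1,2)

Derivation:
Initial moves: RRRUULD
Fold: move[1]->U => RURUULD (positions: [(0, 0), (1, 0), (1, 1), (2, 1), (2, 2), (2, 3), (1, 3), (1, 2)])
Fold: move[1]->R => RRRUULD (positions: [(0, 0), (1, 0), (2, 0), (3, 0), (3, 1), (3, 2), (2, 2), (2, 1)])
Fold: move[0]->U => URRUULD (positions: [(0, 0), (0, 1), (1, 1), (2, 1), (2, 2), (2, 3), (1, 3), (1, 2)])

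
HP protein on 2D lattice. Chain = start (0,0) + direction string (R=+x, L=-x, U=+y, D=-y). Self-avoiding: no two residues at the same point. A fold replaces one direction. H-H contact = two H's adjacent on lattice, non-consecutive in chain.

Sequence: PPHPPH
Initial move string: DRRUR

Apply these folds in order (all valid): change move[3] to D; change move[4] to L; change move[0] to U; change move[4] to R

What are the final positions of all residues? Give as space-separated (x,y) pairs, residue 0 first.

Initial moves: DRRUR
Fold: move[3]->D => DRRDR (positions: [(0, 0), (0, -1), (1, -1), (2, -1), (2, -2), (3, -2)])
Fold: move[4]->L => DRRDL (positions: [(0, 0), (0, -1), (1, -1), (2, -1), (2, -2), (1, -2)])
Fold: move[0]->U => URRDL (positions: [(0, 0), (0, 1), (1, 1), (2, 1), (2, 0), (1, 0)])
Fold: move[4]->R => URRDR (positions: [(0, 0), (0, 1), (1, 1), (2, 1), (2, 0), (3, 0)])

Answer: (0,0) (0,1) (1,1) (2,1) (2,0) (3,0)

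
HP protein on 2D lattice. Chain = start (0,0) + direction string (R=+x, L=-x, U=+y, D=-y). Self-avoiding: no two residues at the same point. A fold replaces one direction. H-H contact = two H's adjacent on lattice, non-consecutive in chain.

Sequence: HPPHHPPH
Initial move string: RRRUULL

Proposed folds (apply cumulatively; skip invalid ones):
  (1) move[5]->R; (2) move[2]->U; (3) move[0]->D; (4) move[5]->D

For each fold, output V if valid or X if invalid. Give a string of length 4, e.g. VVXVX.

Initial: RRRUULL -> [(0, 0), (1, 0), (2, 0), (3, 0), (3, 1), (3, 2), (2, 2), (1, 2)]
Fold 1: move[5]->R => RRRUURL INVALID (collision), skipped
Fold 2: move[2]->U => RRUUULL VALID
Fold 3: move[0]->D => DRUUULL VALID
Fold 4: move[5]->D => DRUUUDL INVALID (collision), skipped

Answer: XVVX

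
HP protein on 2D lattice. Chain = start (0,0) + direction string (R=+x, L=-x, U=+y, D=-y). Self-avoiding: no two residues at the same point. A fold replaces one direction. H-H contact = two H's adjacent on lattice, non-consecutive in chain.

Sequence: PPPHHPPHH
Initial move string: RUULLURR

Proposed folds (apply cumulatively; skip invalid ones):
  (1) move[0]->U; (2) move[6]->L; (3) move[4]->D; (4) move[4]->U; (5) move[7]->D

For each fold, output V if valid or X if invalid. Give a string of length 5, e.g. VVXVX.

Initial: RUULLURR -> [(0, 0), (1, 0), (1, 1), (1, 2), (0, 2), (-1, 2), (-1, 3), (0, 3), (1, 3)]
Fold 1: move[0]->U => UUULLURR VALID
Fold 2: move[6]->L => UUULLULR INVALID (collision), skipped
Fold 3: move[4]->D => UUULDURR INVALID (collision), skipped
Fold 4: move[4]->U => UUULUURR VALID
Fold 5: move[7]->D => UUULUURD VALID

Answer: VXXVV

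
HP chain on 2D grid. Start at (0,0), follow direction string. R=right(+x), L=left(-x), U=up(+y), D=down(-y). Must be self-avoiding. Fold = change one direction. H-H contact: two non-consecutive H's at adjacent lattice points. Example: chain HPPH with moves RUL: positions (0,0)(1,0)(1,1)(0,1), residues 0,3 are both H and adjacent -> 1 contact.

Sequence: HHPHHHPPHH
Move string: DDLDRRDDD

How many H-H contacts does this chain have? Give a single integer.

Positions: [(0, 0), (0, -1), (0, -2), (-1, -2), (-1, -3), (0, -3), (1, -3), (1, -4), (1, -5), (1, -6)]
No H-H contacts found.

Answer: 0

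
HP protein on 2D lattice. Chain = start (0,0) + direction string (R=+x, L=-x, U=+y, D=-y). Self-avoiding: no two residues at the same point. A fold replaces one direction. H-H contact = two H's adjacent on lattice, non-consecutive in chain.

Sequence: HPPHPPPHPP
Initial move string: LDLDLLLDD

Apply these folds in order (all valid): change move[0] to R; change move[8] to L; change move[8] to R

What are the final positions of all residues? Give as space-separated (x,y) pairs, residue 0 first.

Answer: (0,0) (1,0) (1,-1) (0,-1) (0,-2) (-1,-2) (-2,-2) (-3,-2) (-3,-3) (-2,-3)

Derivation:
Initial moves: LDLDLLLDD
Fold: move[0]->R => RDLDLLLDD (positions: [(0, 0), (1, 0), (1, -1), (0, -1), (0, -2), (-1, -2), (-2, -2), (-3, -2), (-3, -3), (-3, -4)])
Fold: move[8]->L => RDLDLLLDL (positions: [(0, 0), (1, 0), (1, -1), (0, -1), (0, -2), (-1, -2), (-2, -2), (-3, -2), (-3, -3), (-4, -3)])
Fold: move[8]->R => RDLDLLLDR (positions: [(0, 0), (1, 0), (1, -1), (0, -1), (0, -2), (-1, -2), (-2, -2), (-3, -2), (-3, -3), (-2, -3)])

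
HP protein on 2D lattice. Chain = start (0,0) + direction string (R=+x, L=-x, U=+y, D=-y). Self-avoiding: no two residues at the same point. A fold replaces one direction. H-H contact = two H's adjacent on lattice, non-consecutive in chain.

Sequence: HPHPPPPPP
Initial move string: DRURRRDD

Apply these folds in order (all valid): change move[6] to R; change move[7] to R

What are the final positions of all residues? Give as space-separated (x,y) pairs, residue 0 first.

Initial moves: DRURRRDD
Fold: move[6]->R => DRURRRRD (positions: [(0, 0), (0, -1), (1, -1), (1, 0), (2, 0), (3, 0), (4, 0), (5, 0), (5, -1)])
Fold: move[7]->R => DRURRRRR (positions: [(0, 0), (0, -1), (1, -1), (1, 0), (2, 0), (3, 0), (4, 0), (5, 0), (6, 0)])

Answer: (0,0) (0,-1) (1,-1) (1,0) (2,0) (3,0) (4,0) (5,0) (6,0)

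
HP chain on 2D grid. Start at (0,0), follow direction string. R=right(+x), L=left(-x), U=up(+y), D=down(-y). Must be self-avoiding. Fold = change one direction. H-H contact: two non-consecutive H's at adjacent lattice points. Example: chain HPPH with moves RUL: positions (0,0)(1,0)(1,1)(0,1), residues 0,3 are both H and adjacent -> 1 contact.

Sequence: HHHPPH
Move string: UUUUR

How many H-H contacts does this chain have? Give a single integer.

Positions: [(0, 0), (0, 1), (0, 2), (0, 3), (0, 4), (1, 4)]
No H-H contacts found.

Answer: 0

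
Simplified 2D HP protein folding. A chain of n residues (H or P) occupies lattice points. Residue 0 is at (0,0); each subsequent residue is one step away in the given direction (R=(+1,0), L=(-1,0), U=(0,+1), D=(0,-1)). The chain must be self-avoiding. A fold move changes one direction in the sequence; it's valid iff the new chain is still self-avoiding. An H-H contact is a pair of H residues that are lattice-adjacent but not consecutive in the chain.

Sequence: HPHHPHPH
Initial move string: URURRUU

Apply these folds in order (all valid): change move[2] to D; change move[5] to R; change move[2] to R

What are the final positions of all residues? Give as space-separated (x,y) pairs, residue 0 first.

Answer: (0,0) (0,1) (1,1) (2,1) (3,1) (4,1) (5,1) (5,2)

Derivation:
Initial moves: URURRUU
Fold: move[2]->D => URDRRUU (positions: [(0, 0), (0, 1), (1, 1), (1, 0), (2, 0), (3, 0), (3, 1), (3, 2)])
Fold: move[5]->R => URDRRRU (positions: [(0, 0), (0, 1), (1, 1), (1, 0), (2, 0), (3, 0), (4, 0), (4, 1)])
Fold: move[2]->R => URRRRRU (positions: [(0, 0), (0, 1), (1, 1), (2, 1), (3, 1), (4, 1), (5, 1), (5, 2)])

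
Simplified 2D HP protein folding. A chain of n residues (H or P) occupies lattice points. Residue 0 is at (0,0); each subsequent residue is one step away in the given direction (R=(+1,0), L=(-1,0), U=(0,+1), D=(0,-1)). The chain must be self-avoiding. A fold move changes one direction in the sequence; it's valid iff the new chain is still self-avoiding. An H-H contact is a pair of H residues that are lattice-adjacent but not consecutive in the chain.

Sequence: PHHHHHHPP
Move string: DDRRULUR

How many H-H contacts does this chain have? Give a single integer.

Answer: 2

Derivation:
Positions: [(0, 0), (0, -1), (0, -2), (1, -2), (2, -2), (2, -1), (1, -1), (1, 0), (2, 0)]
H-H contact: residue 1 @(0,-1) - residue 6 @(1, -1)
H-H contact: residue 3 @(1,-2) - residue 6 @(1, -1)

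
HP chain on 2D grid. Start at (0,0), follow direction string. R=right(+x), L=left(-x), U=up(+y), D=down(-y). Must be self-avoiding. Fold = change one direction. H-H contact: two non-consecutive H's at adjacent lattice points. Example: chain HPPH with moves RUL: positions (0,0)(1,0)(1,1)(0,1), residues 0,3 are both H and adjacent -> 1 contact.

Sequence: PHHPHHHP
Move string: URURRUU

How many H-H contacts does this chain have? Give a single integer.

Positions: [(0, 0), (0, 1), (1, 1), (1, 2), (2, 2), (3, 2), (3, 3), (3, 4)]
No H-H contacts found.

Answer: 0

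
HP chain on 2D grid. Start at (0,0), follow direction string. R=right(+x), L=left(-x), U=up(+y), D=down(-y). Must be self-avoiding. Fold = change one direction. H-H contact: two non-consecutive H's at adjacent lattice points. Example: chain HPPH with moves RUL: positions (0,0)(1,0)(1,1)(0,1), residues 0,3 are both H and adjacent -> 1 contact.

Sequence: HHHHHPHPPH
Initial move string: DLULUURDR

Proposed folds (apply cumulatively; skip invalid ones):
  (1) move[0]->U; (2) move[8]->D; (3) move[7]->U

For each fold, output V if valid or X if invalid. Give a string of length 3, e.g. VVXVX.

Answer: VXV

Derivation:
Initial: DLULUURDR -> [(0, 0), (0, -1), (-1, -1), (-1, 0), (-2, 0), (-2, 1), (-2, 2), (-1, 2), (-1, 1), (0, 1)]
Fold 1: move[0]->U => ULULUURDR VALID
Fold 2: move[8]->D => ULULUURDD INVALID (collision), skipped
Fold 3: move[7]->U => ULULUURUR VALID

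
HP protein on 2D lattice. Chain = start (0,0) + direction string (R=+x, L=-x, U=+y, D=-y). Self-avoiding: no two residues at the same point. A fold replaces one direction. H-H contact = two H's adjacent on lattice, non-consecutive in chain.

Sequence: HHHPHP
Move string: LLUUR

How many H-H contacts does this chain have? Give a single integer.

Answer: 0

Derivation:
Positions: [(0, 0), (-1, 0), (-2, 0), (-2, 1), (-2, 2), (-1, 2)]
No H-H contacts found.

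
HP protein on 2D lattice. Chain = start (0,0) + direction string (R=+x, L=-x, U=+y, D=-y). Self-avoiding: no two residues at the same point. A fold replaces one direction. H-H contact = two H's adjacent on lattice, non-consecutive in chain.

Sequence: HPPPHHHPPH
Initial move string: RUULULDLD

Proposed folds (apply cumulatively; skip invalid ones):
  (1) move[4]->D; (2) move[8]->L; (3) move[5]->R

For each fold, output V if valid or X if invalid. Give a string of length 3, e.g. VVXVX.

Answer: VVX

Derivation:
Initial: RUULULDLD -> [(0, 0), (1, 0), (1, 1), (1, 2), (0, 2), (0, 3), (-1, 3), (-1, 2), (-2, 2), (-2, 1)]
Fold 1: move[4]->D => RUULDLDLD VALID
Fold 2: move[8]->L => RUULDLDLL VALID
Fold 3: move[5]->R => RUULDRDLL INVALID (collision), skipped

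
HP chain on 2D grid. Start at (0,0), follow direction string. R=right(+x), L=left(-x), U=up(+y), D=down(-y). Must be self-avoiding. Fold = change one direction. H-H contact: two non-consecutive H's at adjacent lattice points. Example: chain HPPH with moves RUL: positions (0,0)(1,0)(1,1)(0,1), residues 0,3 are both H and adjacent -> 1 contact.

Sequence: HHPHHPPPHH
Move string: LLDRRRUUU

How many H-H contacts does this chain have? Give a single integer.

Positions: [(0, 0), (-1, 0), (-2, 0), (-2, -1), (-1, -1), (0, -1), (1, -1), (1, 0), (1, 1), (1, 2)]
H-H contact: residue 1 @(-1,0) - residue 4 @(-1, -1)

Answer: 1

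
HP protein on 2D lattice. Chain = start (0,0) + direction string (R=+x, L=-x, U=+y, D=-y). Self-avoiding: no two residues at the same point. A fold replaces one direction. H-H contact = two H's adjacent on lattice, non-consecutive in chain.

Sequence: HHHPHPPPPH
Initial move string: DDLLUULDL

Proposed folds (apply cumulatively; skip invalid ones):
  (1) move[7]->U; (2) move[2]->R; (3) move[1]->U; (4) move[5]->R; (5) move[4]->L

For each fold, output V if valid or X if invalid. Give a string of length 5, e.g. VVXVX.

Initial: DDLLUULDL -> [(0, 0), (0, -1), (0, -2), (-1, -2), (-2, -2), (-2, -1), (-2, 0), (-3, 0), (-3, -1), (-4, -1)]
Fold 1: move[7]->U => DDLLUULUL VALID
Fold 2: move[2]->R => DDRLUULUL INVALID (collision), skipped
Fold 3: move[1]->U => DULLUULUL INVALID (collision), skipped
Fold 4: move[5]->R => DDLLURLUL INVALID (collision), skipped
Fold 5: move[4]->L => DDLLLULUL VALID

Answer: VXXXV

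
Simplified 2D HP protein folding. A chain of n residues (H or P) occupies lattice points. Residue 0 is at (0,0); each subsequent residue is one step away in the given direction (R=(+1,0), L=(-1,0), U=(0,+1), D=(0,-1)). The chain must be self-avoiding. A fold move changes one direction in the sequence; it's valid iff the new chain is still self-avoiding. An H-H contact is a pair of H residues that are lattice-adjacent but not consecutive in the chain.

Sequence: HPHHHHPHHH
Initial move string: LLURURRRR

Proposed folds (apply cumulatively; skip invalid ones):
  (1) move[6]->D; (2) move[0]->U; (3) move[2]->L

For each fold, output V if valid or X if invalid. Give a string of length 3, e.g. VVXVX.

Answer: VVX

Derivation:
Initial: LLURURRRR -> [(0, 0), (-1, 0), (-2, 0), (-2, 1), (-1, 1), (-1, 2), (0, 2), (1, 2), (2, 2), (3, 2)]
Fold 1: move[6]->D => LLURURDRR VALID
Fold 2: move[0]->U => ULURURDRR VALID
Fold 3: move[2]->L => ULLRURDRR INVALID (collision), skipped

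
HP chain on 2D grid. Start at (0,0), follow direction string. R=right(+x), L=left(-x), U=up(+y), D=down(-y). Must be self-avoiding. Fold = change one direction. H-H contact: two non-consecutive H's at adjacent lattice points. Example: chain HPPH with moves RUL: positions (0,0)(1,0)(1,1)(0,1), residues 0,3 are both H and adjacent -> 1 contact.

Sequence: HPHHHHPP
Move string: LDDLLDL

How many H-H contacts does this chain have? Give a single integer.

Positions: [(0, 0), (-1, 0), (-1, -1), (-1, -2), (-2, -2), (-3, -2), (-3, -3), (-4, -3)]
No H-H contacts found.

Answer: 0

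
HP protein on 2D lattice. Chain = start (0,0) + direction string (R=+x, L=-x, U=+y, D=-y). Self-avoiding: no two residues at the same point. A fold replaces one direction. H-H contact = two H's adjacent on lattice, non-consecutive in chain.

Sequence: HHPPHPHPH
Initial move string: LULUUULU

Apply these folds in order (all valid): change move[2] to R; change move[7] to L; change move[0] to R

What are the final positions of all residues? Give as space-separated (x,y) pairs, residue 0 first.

Initial moves: LULUUULU
Fold: move[2]->R => LURUUULU (positions: [(0, 0), (-1, 0), (-1, 1), (0, 1), (0, 2), (0, 3), (0, 4), (-1, 4), (-1, 5)])
Fold: move[7]->L => LURUUULL (positions: [(0, 0), (-1, 0), (-1, 1), (0, 1), (0, 2), (0, 3), (0, 4), (-1, 4), (-2, 4)])
Fold: move[0]->R => RURUUULL (positions: [(0, 0), (1, 0), (1, 1), (2, 1), (2, 2), (2, 3), (2, 4), (1, 4), (0, 4)])

Answer: (0,0) (1,0) (1,1) (2,1) (2,2) (2,3) (2,4) (1,4) (0,4)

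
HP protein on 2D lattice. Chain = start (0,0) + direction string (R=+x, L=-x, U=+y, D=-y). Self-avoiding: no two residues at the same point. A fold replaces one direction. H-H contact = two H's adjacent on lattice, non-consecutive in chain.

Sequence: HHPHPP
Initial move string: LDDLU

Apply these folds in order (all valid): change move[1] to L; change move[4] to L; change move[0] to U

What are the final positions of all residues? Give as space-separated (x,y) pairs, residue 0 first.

Initial moves: LDDLU
Fold: move[1]->L => LLDLU (positions: [(0, 0), (-1, 0), (-2, 0), (-2, -1), (-3, -1), (-3, 0)])
Fold: move[4]->L => LLDLL (positions: [(0, 0), (-1, 0), (-2, 0), (-2, -1), (-3, -1), (-4, -1)])
Fold: move[0]->U => ULDLL (positions: [(0, 0), (0, 1), (-1, 1), (-1, 0), (-2, 0), (-3, 0)])

Answer: (0,0) (0,1) (-1,1) (-1,0) (-2,0) (-3,0)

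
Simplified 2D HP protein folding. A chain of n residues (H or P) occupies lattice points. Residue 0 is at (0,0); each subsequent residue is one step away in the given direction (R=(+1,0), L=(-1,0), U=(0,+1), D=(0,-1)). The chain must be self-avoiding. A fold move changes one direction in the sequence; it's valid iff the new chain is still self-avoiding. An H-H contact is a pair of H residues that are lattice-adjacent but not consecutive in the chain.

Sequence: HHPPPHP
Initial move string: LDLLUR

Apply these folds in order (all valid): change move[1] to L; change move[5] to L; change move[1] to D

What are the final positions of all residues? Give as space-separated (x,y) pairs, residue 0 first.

Initial moves: LDLLUR
Fold: move[1]->L => LLLLUR (positions: [(0, 0), (-1, 0), (-2, 0), (-3, 0), (-4, 0), (-4, 1), (-3, 1)])
Fold: move[5]->L => LLLLUL (positions: [(0, 0), (-1, 0), (-2, 0), (-3, 0), (-4, 0), (-4, 1), (-5, 1)])
Fold: move[1]->D => LDLLUL (positions: [(0, 0), (-1, 0), (-1, -1), (-2, -1), (-3, -1), (-3, 0), (-4, 0)])

Answer: (0,0) (-1,0) (-1,-1) (-2,-1) (-3,-1) (-3,0) (-4,0)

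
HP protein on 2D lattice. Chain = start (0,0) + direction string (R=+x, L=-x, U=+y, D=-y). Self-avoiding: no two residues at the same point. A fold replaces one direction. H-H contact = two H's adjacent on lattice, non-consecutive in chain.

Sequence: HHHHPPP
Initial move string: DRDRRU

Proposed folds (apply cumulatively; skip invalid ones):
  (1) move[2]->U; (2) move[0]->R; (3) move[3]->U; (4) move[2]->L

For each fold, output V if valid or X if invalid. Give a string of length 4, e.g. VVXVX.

Answer: VVVX

Derivation:
Initial: DRDRRU -> [(0, 0), (0, -1), (1, -1), (1, -2), (2, -2), (3, -2), (3, -1)]
Fold 1: move[2]->U => DRURRU VALID
Fold 2: move[0]->R => RRURRU VALID
Fold 3: move[3]->U => RRUURU VALID
Fold 4: move[2]->L => RRLURU INVALID (collision), skipped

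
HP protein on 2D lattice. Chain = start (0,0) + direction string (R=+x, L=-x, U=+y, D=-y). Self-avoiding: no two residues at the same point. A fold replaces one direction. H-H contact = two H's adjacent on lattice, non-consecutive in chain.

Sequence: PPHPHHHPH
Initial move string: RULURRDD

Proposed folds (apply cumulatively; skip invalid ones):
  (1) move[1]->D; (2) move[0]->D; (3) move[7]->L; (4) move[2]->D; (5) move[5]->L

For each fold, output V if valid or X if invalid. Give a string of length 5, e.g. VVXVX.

Initial: RULURRDD -> [(0, 0), (1, 0), (1, 1), (0, 1), (0, 2), (1, 2), (2, 2), (2, 1), (2, 0)]
Fold 1: move[1]->D => RDLURRDD INVALID (collision), skipped
Fold 2: move[0]->D => DULURRDD INVALID (collision), skipped
Fold 3: move[7]->L => RULURRDL INVALID (collision), skipped
Fold 4: move[2]->D => RUDURRDD INVALID (collision), skipped
Fold 5: move[5]->L => RULURLDD INVALID (collision), skipped

Answer: XXXXX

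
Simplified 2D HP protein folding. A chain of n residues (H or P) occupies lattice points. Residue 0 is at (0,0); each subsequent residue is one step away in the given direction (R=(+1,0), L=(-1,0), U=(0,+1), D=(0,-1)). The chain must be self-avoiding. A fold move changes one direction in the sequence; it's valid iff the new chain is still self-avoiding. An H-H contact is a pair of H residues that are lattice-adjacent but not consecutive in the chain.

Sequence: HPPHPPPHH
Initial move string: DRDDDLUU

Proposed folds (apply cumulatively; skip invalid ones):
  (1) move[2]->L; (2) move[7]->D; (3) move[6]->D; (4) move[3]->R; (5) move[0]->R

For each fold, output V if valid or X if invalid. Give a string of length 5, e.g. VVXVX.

Initial: DRDDDLUU -> [(0, 0), (0, -1), (1, -1), (1, -2), (1, -3), (1, -4), (0, -4), (0, -3), (0, -2)]
Fold 1: move[2]->L => DRLDDLUU INVALID (collision), skipped
Fold 2: move[7]->D => DRDDDLUD INVALID (collision), skipped
Fold 3: move[6]->D => DRDDDLDU INVALID (collision), skipped
Fold 4: move[3]->R => DRDRDLUU INVALID (collision), skipped
Fold 5: move[0]->R => RRDDDLUU VALID

Answer: XXXXV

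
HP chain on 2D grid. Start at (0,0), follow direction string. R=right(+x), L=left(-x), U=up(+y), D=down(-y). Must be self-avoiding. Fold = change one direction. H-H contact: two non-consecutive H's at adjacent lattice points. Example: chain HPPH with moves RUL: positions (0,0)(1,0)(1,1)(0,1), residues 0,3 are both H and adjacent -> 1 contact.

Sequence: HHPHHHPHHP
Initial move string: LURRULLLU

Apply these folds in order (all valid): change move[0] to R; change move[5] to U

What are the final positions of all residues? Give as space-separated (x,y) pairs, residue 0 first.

Initial moves: LURRULLLU
Fold: move[0]->R => RURRULLLU (positions: [(0, 0), (1, 0), (1, 1), (2, 1), (3, 1), (3, 2), (2, 2), (1, 2), (0, 2), (0, 3)])
Fold: move[5]->U => RURRUULLU (positions: [(0, 0), (1, 0), (1, 1), (2, 1), (3, 1), (3, 2), (3, 3), (2, 3), (1, 3), (1, 4)])

Answer: (0,0) (1,0) (1,1) (2,1) (3,1) (3,2) (3,3) (2,3) (1,3) (1,4)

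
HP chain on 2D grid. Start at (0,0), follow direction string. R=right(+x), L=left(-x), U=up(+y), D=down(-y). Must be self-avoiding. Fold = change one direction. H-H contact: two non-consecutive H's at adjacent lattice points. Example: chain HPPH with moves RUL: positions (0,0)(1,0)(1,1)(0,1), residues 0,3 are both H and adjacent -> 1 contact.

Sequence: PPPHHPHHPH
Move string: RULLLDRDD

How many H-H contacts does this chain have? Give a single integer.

Positions: [(0, 0), (1, 0), (1, 1), (0, 1), (-1, 1), (-2, 1), (-2, 0), (-1, 0), (-1, -1), (-1, -2)]
H-H contact: residue 4 @(-1,1) - residue 7 @(-1, 0)

Answer: 1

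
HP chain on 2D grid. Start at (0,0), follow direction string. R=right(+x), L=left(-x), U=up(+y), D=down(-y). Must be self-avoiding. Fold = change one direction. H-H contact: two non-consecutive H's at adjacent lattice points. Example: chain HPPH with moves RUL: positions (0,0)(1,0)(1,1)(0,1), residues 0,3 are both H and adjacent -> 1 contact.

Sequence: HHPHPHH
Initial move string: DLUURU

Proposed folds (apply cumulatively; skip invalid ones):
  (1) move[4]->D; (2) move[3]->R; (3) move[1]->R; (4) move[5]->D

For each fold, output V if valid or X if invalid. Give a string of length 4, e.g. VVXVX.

Answer: XXVV

Derivation:
Initial: DLUURU -> [(0, 0), (0, -1), (-1, -1), (-1, 0), (-1, 1), (0, 1), (0, 2)]
Fold 1: move[4]->D => DLUUDU INVALID (collision), skipped
Fold 2: move[3]->R => DLURRU INVALID (collision), skipped
Fold 3: move[1]->R => DRUURU VALID
Fold 4: move[5]->D => DRUURD VALID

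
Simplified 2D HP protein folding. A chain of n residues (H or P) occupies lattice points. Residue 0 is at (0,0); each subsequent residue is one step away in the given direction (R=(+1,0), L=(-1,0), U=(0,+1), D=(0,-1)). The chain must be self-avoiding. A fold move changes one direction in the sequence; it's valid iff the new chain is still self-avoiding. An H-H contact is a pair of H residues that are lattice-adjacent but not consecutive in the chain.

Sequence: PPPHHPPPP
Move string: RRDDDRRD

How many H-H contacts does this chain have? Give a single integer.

Positions: [(0, 0), (1, 0), (2, 0), (2, -1), (2, -2), (2, -3), (3, -3), (4, -3), (4, -4)]
No H-H contacts found.

Answer: 0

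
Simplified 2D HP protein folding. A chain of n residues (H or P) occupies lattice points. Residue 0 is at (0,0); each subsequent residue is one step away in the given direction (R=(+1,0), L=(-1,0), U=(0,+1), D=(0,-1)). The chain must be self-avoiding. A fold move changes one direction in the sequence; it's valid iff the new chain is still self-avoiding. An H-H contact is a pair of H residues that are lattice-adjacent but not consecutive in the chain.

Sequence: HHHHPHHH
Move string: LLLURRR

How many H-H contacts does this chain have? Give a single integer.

Positions: [(0, 0), (-1, 0), (-2, 0), (-3, 0), (-3, 1), (-2, 1), (-1, 1), (0, 1)]
H-H contact: residue 0 @(0,0) - residue 7 @(0, 1)
H-H contact: residue 1 @(-1,0) - residue 6 @(-1, 1)
H-H contact: residue 2 @(-2,0) - residue 5 @(-2, 1)

Answer: 3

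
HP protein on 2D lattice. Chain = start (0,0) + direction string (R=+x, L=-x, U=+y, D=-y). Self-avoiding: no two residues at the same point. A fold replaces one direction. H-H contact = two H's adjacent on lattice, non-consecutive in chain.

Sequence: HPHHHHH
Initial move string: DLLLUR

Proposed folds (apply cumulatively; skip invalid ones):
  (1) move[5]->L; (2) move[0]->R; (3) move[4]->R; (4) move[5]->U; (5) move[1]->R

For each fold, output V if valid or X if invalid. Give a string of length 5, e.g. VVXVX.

Initial: DLLLUR -> [(0, 0), (0, -1), (-1, -1), (-2, -1), (-3, -1), (-3, 0), (-2, 0)]
Fold 1: move[5]->L => DLLLUL VALID
Fold 2: move[0]->R => RLLLUL INVALID (collision), skipped
Fold 3: move[4]->R => DLLLRL INVALID (collision), skipped
Fold 4: move[5]->U => DLLLUU VALID
Fold 5: move[1]->R => DRLLUU INVALID (collision), skipped

Answer: VXXVX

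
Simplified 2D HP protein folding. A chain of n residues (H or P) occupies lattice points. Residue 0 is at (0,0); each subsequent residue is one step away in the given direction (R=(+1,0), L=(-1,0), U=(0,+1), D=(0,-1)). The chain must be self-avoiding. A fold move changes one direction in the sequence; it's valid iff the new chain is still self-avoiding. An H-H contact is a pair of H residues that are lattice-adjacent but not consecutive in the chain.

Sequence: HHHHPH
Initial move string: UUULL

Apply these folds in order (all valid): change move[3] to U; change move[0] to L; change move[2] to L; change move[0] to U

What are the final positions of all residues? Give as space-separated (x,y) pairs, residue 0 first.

Answer: (0,0) (0,1) (0,2) (-1,2) (-1,3) (-2,3)

Derivation:
Initial moves: UUULL
Fold: move[3]->U => UUUUL (positions: [(0, 0), (0, 1), (0, 2), (0, 3), (0, 4), (-1, 4)])
Fold: move[0]->L => LUUUL (positions: [(0, 0), (-1, 0), (-1, 1), (-1, 2), (-1, 3), (-2, 3)])
Fold: move[2]->L => LULUL (positions: [(0, 0), (-1, 0), (-1, 1), (-2, 1), (-2, 2), (-3, 2)])
Fold: move[0]->U => UULUL (positions: [(0, 0), (0, 1), (0, 2), (-1, 2), (-1, 3), (-2, 3)])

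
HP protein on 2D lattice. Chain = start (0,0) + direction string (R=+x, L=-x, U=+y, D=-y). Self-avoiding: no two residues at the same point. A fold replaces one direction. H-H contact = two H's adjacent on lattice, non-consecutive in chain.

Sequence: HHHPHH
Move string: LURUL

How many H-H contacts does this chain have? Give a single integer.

Answer: 1

Derivation:
Positions: [(0, 0), (-1, 0), (-1, 1), (0, 1), (0, 2), (-1, 2)]
H-H contact: residue 2 @(-1,1) - residue 5 @(-1, 2)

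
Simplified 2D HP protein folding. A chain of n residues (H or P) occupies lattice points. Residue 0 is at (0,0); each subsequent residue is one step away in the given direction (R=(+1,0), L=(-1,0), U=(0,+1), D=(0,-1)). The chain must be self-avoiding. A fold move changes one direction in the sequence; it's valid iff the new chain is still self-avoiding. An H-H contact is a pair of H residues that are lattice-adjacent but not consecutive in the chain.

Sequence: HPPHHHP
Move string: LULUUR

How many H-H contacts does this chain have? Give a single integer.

Answer: 0

Derivation:
Positions: [(0, 0), (-1, 0), (-1, 1), (-2, 1), (-2, 2), (-2, 3), (-1, 3)]
No H-H contacts found.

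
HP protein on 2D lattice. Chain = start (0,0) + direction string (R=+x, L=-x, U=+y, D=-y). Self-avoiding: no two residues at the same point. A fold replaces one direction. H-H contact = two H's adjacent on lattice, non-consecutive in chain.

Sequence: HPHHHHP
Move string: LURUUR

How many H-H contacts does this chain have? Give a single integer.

Positions: [(0, 0), (-1, 0), (-1, 1), (0, 1), (0, 2), (0, 3), (1, 3)]
H-H contact: residue 0 @(0,0) - residue 3 @(0, 1)

Answer: 1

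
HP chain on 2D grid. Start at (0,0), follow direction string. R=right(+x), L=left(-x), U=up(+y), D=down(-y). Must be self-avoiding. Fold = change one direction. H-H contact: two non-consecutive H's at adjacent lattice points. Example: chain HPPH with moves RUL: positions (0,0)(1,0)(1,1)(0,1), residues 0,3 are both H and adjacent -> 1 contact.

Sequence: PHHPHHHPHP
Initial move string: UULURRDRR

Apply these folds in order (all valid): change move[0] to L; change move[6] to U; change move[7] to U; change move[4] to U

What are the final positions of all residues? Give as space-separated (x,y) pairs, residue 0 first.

Initial moves: UULURRDRR
Fold: move[0]->L => LULURRDRR (positions: [(0, 0), (-1, 0), (-1, 1), (-2, 1), (-2, 2), (-1, 2), (0, 2), (0, 1), (1, 1), (2, 1)])
Fold: move[6]->U => LULURRURR (positions: [(0, 0), (-1, 0), (-1, 1), (-2, 1), (-2, 2), (-1, 2), (0, 2), (0, 3), (1, 3), (2, 3)])
Fold: move[7]->U => LULURRUUR (positions: [(0, 0), (-1, 0), (-1, 1), (-2, 1), (-2, 2), (-1, 2), (0, 2), (0, 3), (0, 4), (1, 4)])
Fold: move[4]->U => LULUURUUR (positions: [(0, 0), (-1, 0), (-1, 1), (-2, 1), (-2, 2), (-2, 3), (-1, 3), (-1, 4), (-1, 5), (0, 5)])

Answer: (0,0) (-1,0) (-1,1) (-2,1) (-2,2) (-2,3) (-1,3) (-1,4) (-1,5) (0,5)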